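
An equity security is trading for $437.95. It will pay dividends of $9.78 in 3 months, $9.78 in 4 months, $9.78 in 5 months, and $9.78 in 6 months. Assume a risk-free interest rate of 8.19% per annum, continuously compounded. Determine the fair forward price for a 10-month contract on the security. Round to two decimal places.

PV(dividends) I = 9.78·e^(−0.0819·3/12) + 9.78·e^(−0.0819·4/12) + 9.78·e^(−0.0819·5/12) + 9.78·e^(−0.0819·6/12)
I = 9.5818 + 9.5166 + 9.4519 + 9.3876 = 37.9379
F = (S − I)·e^(rT) = (437.95 − 37.9379) · e^(0.0819·10/12)
= 400.0121 · e^0.068250 = 400.0121 × 1.070633 = $428.27

$428.27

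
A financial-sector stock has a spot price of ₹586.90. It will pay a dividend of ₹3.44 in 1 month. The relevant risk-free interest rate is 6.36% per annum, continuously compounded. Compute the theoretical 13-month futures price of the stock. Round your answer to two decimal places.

PV(dividends) I = 3.44·e^(−0.0636·1/12)
I = 3.4218
F = (S − I)·e^(rT) = (586.90 − 3.4218) · e^(0.0636·13/12)
= 583.4782 · e^0.068900 = 583.4782 × 1.071329 = ₹625.10

₹625.10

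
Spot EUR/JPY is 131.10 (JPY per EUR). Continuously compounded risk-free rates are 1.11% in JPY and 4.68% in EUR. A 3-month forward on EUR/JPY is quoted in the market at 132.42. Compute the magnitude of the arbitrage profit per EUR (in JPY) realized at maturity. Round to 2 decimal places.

2.48 per EUR (in JPY)

Fair forward: F* = S·e^(carry·T), with carry = (r_JPY − r_EUR) = 0.0111 − 0.0468 = -0.0357
F* = 131.10 · e^(-0.0357 × 3/12) = 131.10 · e^-0.008925 = 131.10 × 0.991115 = 129.9352
Market 132.42 > fair 129.9352: forward overpriced → cash-and-carry (buy spot, short the forward).
At maturity, profit = |F_mkt − F*| = |132.42 − 129.9352| = 2.48 per EUR (in JPY)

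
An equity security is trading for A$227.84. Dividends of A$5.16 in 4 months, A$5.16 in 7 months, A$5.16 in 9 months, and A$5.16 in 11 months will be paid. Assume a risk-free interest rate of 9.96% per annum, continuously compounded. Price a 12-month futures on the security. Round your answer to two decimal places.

PV(dividends) I = 5.16·e^(−0.0996·4/12) + 5.16·e^(−0.0996·7/12) + 5.16·e^(−0.0996·9/12) + 5.16·e^(−0.0996·11/12)
I = 4.9915 + 4.8687 + 4.7886 + 4.7098 = 19.3586
F = (S − I)·e^(rT) = (227.84 − 19.3586) · e^(0.0996·12/12)
= 208.4814 · e^0.099600 = 208.4814 × 1.104729 = A$230.32

A$230.32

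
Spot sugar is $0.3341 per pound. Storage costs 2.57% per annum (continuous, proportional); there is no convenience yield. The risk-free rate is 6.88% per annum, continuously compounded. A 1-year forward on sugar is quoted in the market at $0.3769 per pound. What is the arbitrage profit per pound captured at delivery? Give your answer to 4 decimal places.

Fair forward: F* = S·e^(carry·T), with carry = (r + u) = 0.0688 + 0.0257 = 0.0945
F* = 0.3341 · e^(0.0945 × 1) = 0.3341 · e^0.094500 = 0.3341 × 1.099109 = $0.3672
Market $0.3769 > fair $0.3672: forward overpriced → cash-and-carry (buy spot, short the forward).
At maturity, profit = |F_mkt − F*| = |0.3769 − 0.3672| = $0.0097 per pound

$0.0097 per pound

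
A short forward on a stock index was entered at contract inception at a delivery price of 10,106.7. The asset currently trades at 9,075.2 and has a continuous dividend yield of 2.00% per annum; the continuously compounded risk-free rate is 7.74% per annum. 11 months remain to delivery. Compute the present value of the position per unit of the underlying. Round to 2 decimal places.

504.14

Current fair forward for the remaining 11 months: F = S·e^((r − q)·T), (r − q) = 0.0774 − 0.0200 = 0.0574
F = 9075.2 · e^(0.0574 × 11/12) = 9075.2 × 1.05402552 = 9565.4924
Value of long forward = (F − K)·e^(−rT) = (9565.4924 − 10106.7) · e^(−0.0774·11/12)
= -541.2076 × 0.93150847 = -504.14
Short position value = −(long value) = 504.14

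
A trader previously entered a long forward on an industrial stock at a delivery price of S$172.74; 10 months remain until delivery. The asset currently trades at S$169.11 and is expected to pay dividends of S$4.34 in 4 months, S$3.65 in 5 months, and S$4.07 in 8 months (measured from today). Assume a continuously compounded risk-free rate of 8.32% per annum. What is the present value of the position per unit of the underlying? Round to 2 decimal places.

PV(remaining dividends) I = 4.34·e^(−0.0832·4/12) + 3.65·e^(−0.0832·5/12) + 4.07·e^(−0.0832·8/12) = 11.5973
Current forward F = (S − I)·e^(rT) = (169.11 − 11.5973)·e^(0.0832·10/12) = 157.5127 × 1.071793 = 168.8210
Value (long) = (F − K)·e^(−rT) = (168.8210 − 172.74) × 0.933016 = -3.6565
Value = -S$3.66

-S$3.66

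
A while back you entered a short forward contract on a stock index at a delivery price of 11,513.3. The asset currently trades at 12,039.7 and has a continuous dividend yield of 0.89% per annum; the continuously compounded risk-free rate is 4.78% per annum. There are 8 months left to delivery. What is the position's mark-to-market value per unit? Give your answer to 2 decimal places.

-816.28

Current fair forward for the remaining 8 months: F = S·e^((r − q)·T), (r − q) = 0.0478 − 0.0089 = 0.0389
F = 12039.7 · e^(0.0389 × 8/12) = 12039.7 × 1.02627253 = 12356.0134
Value of long forward = (F − K)·e^(−rT) = (12356.0134 − 11513.3) · e^(−0.0478·8/12)
= 842.7134 × 0.96863572 = 816.28
Short position value = −(long value) = -816.28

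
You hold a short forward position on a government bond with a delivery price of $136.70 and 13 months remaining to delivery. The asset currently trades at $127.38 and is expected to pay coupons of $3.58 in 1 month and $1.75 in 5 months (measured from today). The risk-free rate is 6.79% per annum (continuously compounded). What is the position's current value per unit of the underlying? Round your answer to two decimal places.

PV(remaining coupons) I = 3.58·e^(−0.0679·1/12) + 1.75·e^(−0.0679·5/12) = 5.2610
Current forward F = (S − I)·e^(rT) = (127.38 − 5.2610)·e^(0.0679·13/12) = 122.1190 × 1.076331 = 131.4405
Value (long) = (F − K)·e^(−rT) = (131.4405 − 136.70) × 0.929082 = -4.8865
Short position value = −(long value) = $4.89

$4.89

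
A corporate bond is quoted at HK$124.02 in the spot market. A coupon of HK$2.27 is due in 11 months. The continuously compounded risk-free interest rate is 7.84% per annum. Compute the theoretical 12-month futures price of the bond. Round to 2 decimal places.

PV(coupons) I = 2.27·e^(−0.0784·11/12)
I = 2.1126
F = (S − I)·e^(rT) = (124.02 − 2.1126) · e^(0.0784·12/12)
= 121.9074 · e^0.078400 = 121.9074 × 1.081555 = HK$131.85

HK$131.85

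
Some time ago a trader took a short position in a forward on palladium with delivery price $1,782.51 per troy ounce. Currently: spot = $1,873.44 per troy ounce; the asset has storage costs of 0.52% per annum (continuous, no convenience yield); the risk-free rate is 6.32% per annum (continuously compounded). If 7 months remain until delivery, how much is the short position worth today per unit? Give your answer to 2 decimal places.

-$161.14 per troy ounce

Current fair forward for the remaining 7 months: F = S·e^((r + u)·T), (r + u) = 0.0632 + 0.0052 = 0.0684
F = 1873.44 · e^(0.0684 × 7/12) = 1873.44 × 1.04070670 = 1949.7016
Value of long forward = (F − K)·e^(−rT) = (1949.7016 − 1782.51) · e^(−0.0632·7/12)
= 167.1916 × 0.96380463 = 161.14
Short position value = −(long value) = -$161.14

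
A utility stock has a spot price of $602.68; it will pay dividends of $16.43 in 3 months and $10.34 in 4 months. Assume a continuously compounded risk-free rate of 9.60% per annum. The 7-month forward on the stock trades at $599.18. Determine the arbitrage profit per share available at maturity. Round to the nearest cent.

$10.66 per share

PV(dividends) I = 16.43·e^(−0.0960·3/12) + 10.34·e^(−0.0960·4/12) = 26.0547
Fair forward F* = (S − I)·e^(rT) = (602.68 − 26.0547)·e^0.056000 = 576.6253 × 1.057598 = 609.8378
Market $599.18 < fair 609.8378: forward underpriced → reverse cash-and-carry (short the stock, invest proceeds at r, pay the dividends, go long the forward).
Profit at T = |F_mkt − F*| = |599.18 − 609.8378| = $10.66 per share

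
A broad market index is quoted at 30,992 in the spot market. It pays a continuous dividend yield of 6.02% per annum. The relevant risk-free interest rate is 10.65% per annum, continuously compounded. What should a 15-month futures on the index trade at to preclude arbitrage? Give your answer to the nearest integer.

F = S·e^((r − q)T) = 30992 · e^((0.1065 − 0.0602) × 15/12)
= 30992 · e^0.057875 = 30992 × 1.059583
F = 32,839

32,839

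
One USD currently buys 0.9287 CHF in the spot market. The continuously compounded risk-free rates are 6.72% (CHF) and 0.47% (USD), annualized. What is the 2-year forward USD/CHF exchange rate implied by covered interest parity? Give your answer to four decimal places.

1.0524

F = S·e^((r_CHF − r_USD)T) = 0.9287 · e^((0.0672 − 0.0047) × 2)
= 0.9287 · e^0.125000 = 0.9287 × 1.133148
F = 1.0524 CHF per USD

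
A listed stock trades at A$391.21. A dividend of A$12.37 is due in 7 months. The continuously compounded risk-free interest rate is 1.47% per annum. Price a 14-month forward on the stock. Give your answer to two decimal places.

PV(dividends) I = 12.37·e^(−0.0147·7/12)
I = 12.2644
F = (S − I)·e^(rT) = (391.21 − 12.2644) · e^(0.0147·14/12)
= 378.9456 · e^0.017150 = 378.9456 × 1.017298 = A$385.50

A$385.50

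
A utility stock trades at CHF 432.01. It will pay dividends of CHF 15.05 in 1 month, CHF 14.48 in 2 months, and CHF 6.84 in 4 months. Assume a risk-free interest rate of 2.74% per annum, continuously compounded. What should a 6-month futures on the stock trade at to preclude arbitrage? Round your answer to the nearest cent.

CHF 401.26

PV(dividends) I = 15.05·e^(−0.0274·1/12) + 14.48·e^(−0.0274·2/12) + 6.84·e^(−0.0274·4/12)
I = 15.0157 + 14.4140 + 6.7778 = 36.2075
F = (S − I)·e^(rT) = (432.01 − 36.2075) · e^(0.0274·6/12)
= 395.8025 · e^0.013700 = 395.8025 × 1.013794 = CHF 401.26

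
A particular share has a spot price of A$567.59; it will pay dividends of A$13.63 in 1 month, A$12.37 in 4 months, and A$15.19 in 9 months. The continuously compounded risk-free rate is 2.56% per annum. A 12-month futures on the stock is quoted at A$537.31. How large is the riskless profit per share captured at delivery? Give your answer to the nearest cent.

A$3.17 per share

PV(dividends) I = 13.63·e^(−0.0256·1/12) + 12.37·e^(−0.0256·4/12) + 15.19·e^(−0.0256·9/12) = 40.7670
Fair futures F* = (S − I)·e^(rT) = (567.59 − 40.7670)·e^0.025600 = 526.8230 × 1.025930 = 540.4835
Market A$537.31 < fair 540.4835: forward underpriced → reverse cash-and-carry (short the stock, invest proceeds at r, pay the dividends, go long the forward).
Profit at T = |F_mkt − F*| = |537.31 − 540.4835| = A$3.17 per share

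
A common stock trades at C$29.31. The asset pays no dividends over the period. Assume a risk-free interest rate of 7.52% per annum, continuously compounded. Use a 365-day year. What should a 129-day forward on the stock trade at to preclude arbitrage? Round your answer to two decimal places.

F = S·e^(rT) = 29.31 · e^(0.0752 × 129/365)
= 29.31 · e^0.026578 = 29.31 × 1.026934
F = C$30.10

C$30.10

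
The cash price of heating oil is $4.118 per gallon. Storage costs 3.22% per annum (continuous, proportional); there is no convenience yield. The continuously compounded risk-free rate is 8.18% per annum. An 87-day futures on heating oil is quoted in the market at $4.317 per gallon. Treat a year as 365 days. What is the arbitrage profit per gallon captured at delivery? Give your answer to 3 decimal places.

$0.086 per gallon

Fair futures: F* = S·e^(carry·T), with carry = (r + u) = 0.0818 + 0.0322 = 0.1140
F* = 4.118 · e^(0.1140 × 87/365) = 4.118 · e^0.027173 = 4.118 × 1.027546 = $4.2314
Market $4.317 > fair $4.2314: forward overpriced → cash-and-carry (buy spot, short the forward).
At maturity, profit = |F_mkt − F*| = |4.317 − 4.2314| = $0.086 per gallon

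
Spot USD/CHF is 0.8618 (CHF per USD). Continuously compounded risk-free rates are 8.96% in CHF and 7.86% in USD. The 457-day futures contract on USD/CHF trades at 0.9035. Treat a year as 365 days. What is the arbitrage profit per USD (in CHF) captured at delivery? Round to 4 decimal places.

Fair futures: F* = S·e^(carry·T), with carry = (r_CHF − r_USD) = 0.0896 − 0.0786 = 0.0110
F* = 0.8618 · e^(0.0110 × 457/365) = 0.8618 · e^0.013773 = 0.8618 × 1.013868 = 0.8738
Market 0.9035 > fair 0.8738: forward overpriced → cash-and-carry (buy spot, short the forward).
At maturity, profit = |F_mkt − F*| = |0.9035 − 0.8738| = 0.0297 per USD (in CHF)

0.0297 per USD (in CHF)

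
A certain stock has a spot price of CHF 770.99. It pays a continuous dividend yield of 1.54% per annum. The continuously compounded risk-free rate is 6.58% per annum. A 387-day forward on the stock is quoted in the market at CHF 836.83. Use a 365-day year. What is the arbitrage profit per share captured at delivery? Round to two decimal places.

Fair forward: F* = S·e^(carry·T), with carry = (r − q) = 0.0658 − 0.0154 = 0.0504
F* = 770.99 · e^(0.0504 × 387/365) = 770.99 · e^0.053438 = 770.99 × 1.054892 = CHF 813.3112
Market CHF 836.83 > fair CHF 813.3112: forward overpriced → cash-and-carry (buy spot, short the forward).
At maturity, profit = |F_mkt − F*| = |836.83 − 813.3112| = CHF 23.52 per share

CHF 23.52 per share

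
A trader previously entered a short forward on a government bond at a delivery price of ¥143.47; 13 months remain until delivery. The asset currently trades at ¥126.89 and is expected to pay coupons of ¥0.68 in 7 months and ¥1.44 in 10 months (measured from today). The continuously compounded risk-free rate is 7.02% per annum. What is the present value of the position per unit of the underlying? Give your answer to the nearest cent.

¥8.08

PV(remaining coupons) I = 0.68·e^(−0.0702·7/12) + 1.44·e^(−0.0702·10/12) = 2.0109
Current forward F = (S − I)·e^(rT) = (126.89 − 2.0109)·e^(0.0702·13/12) = 124.8791 × 1.079017 = 134.7467
Value (long) = (F − K)·e^(−rT) = (134.7467 − 143.47) × 0.926770 = -8.0845
Short position value = −(long value) = ¥8.08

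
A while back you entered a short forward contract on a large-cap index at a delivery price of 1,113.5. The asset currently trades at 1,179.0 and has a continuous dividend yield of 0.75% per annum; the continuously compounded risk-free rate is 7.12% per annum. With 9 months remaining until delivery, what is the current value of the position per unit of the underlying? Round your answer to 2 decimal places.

-116.79

Current fair forward for the remaining 9 months: F = S·e^((r − q)·T), (r − q) = 0.0712 − 0.0075 = 0.0637
F = 1179.0 · e^(0.0637 × 9/12) = 1179.0 × 1.04893462 = 1236.6939
Value of long forward = (F − K)·e^(−rT) = (1236.6939 − 1113.5) · e^(−0.0712·9/12)
= 123.1939 × 0.94800074 = 116.79
Short position value = −(long value) = -116.79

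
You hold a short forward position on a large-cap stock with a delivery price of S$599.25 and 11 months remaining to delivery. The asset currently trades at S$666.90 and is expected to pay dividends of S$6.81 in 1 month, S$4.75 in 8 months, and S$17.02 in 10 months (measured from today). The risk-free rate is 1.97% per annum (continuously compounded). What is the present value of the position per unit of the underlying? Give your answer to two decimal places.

PV(remaining dividends) I = 6.81·e^(−0.0197·1/12) + 4.75·e^(−0.0197·8/12) + 17.02·e^(−0.0197·10/12) = 28.2297
Current forward F = (S − I)·e^(rT) = (666.90 − 28.2297)·e^(0.0197·11/12) = 638.6703 × 1.018222 = 650.3082
Value (long) = (F − K)·e^(−rT) = (650.3082 − 599.25) × 0.982104 = 50.1445
Short position value = −(long value) = -S$50.14

-S$50.14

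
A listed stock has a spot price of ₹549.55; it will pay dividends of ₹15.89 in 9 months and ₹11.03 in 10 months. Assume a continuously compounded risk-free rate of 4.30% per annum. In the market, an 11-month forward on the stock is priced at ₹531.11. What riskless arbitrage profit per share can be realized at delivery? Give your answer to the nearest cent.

PV(dividends) I = 15.89·e^(−0.0430·9/12) + 11.03·e^(−0.0430·10/12) = 26.0275
Fair forward F* = (S − I)·e^(rT) = (549.55 − 26.0275)·e^0.039417 = 523.5225 × 1.040204 = 544.5702
Market ₹531.11 < fair 544.5702: forward underpriced → reverse cash-and-carry (short the stock, invest proceeds at r, pay the dividends, go long the forward).
Profit at T = |F_mkt − F*| = |531.11 − 544.5702| = ₹13.46 per share

₹13.46 per share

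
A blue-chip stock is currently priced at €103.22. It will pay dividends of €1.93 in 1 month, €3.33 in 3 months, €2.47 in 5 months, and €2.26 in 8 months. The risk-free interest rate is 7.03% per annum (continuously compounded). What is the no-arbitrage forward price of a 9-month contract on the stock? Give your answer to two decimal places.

€98.53

PV(dividends) I = 1.93·e^(−0.0703·1/12) + 3.33·e^(−0.0703·3/12) + 2.47·e^(−0.0703·5/12) + 2.26·e^(−0.0703·8/12)
I = 1.9187 + 3.2720 + 2.3987 + 2.1565 = 9.7459
F = (S − I)·e^(rT) = (103.22 − 9.7459) · e^(0.0703·9/12)
= 93.4741 · e^0.052725 = 93.4741 × 1.054140 = €98.53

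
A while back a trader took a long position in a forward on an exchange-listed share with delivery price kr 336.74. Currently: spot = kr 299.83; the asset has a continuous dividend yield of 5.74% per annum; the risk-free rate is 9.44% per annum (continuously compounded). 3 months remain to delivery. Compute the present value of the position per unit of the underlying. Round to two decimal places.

Current fair forward for the remaining 3 months: F = S·e^((r − q)·T), (r − q) = 0.0944 − 0.0574 = 0.0370
F = 299.83 · e^(0.0370 × 3/12) = 299.83 × 1.009293 = 302.6163
Value of long forward = (F − K)·e^(−rT) = (302.6163 − 336.74) · e^(−0.0944·3/12)
= -34.1237 × 0.976676 = -33.33

-kr 33.33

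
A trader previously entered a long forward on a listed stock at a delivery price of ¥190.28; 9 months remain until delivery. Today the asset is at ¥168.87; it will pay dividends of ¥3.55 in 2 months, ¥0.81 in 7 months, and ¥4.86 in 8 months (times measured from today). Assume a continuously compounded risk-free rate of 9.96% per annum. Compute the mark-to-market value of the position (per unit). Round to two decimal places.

-¥16.52

PV(remaining dividends) I = 3.55·e^(−0.0996·2/12) + 0.81·e^(−0.0996·7/12) + 4.86·e^(−0.0996·8/12) = 8.8036
Current forward F = (S − I)·e^(rT) = (168.87 − 8.8036)·e^(0.0996·9/12) = 160.0664 × 1.077561 = 172.4813
Value (long) = (F − K)·e^(−rT) = (172.4813 − 190.28) × 0.928022 = -16.5176
Value = -¥16.52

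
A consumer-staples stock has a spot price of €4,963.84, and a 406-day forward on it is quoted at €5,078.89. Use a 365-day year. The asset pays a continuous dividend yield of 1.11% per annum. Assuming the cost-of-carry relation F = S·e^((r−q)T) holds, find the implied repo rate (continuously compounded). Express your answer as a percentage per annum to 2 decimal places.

3.17%

From F = S·e^((r−q)T): (r − q) = ln(F/S)/T
ln(5078.89/4963.84) = ln(1.023178) = 0.022913
(r − q) = 0.022913 / (406/365) = 0.020599
r = ln(F/S)/T + q = 0.020599 + 0.0111 = 0.031699
r = 3.17%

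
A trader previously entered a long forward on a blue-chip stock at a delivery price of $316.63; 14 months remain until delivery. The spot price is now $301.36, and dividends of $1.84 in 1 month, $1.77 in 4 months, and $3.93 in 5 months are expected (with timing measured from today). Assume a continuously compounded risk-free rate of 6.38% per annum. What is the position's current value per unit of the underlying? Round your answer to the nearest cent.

$0.05

PV(remaining dividends) I = 1.84·e^(−0.0638·1/12) + 1.77·e^(−0.0638·4/12) + 3.93·e^(−0.0638·5/12) = 7.3899
Current forward F = (S − I)·e^(rT) = (301.36 − 7.3899)·e^(0.0638·14/12) = 293.9701 × 1.077274 = 316.6863
Value (long) = (F − K)·e^(−rT) = (316.6863 − 316.63) × 0.928269 = 0.0523
Value = $0.05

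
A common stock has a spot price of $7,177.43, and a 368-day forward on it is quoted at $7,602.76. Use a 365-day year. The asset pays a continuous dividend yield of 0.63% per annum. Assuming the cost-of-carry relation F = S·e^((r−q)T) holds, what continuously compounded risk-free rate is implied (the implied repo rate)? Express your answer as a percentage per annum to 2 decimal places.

6.34%

From F = S·e^((r−q)T): (r − q) = ln(F/S)/T
ln(7602.76/7177.43) = ln(1.059259) = 0.057570
(r − q) = 0.057570 / (368/365) = 0.057101
r = ln(F/S)/T + q = 0.057101 + 0.0063 = 0.063401
r = 6.34%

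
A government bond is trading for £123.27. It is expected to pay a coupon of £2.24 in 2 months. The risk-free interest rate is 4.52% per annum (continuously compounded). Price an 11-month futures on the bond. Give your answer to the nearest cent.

£126.17

PV(coupons) I = 2.24·e^(−0.0452·2/12)
I = 2.2232
F = (S − I)·e^(rT) = (123.27 − 2.2232) · e^(0.0452·11/12)
= 121.0468 · e^0.041433 = 121.0468 × 1.042303 = £126.17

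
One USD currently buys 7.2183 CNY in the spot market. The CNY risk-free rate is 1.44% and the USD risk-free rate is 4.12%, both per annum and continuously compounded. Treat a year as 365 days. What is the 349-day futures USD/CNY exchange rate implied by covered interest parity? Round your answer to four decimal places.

F = S·e^((r_CNY − r_USD)T) = 7.2183 · e^((0.0144 − 0.0412) × 349/365)
= 7.2183 · e^-0.025625 = 7.2183 × 0.974701
F = 7.0357 CNY per USD

7.0357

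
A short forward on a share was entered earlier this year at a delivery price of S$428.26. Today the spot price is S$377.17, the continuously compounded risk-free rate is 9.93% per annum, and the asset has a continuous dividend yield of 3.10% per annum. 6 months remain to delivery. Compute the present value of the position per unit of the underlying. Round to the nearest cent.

Current fair forward for the remaining 6 months: F = S·e^((r − q)·T), (r − q) = 0.0993 − 0.0310 = 0.0683
F = 377.17 · e^(0.0683 × 6/12) = 377.17 × 1.034740 = 390.2729
Value of long forward = (F − K)·e^(−rT) = (390.2729 − 428.26) · e^(−0.0993·6/12)
= -37.9871 × 0.951562 = -36.15
Short position value = −(long value) = S$36.15

S$36.15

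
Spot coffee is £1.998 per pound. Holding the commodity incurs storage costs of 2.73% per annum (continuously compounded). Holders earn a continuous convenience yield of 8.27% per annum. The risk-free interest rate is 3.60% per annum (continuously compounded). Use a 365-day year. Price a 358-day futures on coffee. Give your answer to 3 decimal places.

Net carry = r + u − y = 0.0360 + 0.0273 − 0.0827 = -0.0194
F = S·e^((r+u−y)T) = 1.998 · e^(-0.0194 × 358/365) = 1.998 · e^-0.019028
= 1.998 × 0.981152 = £1.960 per pound

£1.960 per pound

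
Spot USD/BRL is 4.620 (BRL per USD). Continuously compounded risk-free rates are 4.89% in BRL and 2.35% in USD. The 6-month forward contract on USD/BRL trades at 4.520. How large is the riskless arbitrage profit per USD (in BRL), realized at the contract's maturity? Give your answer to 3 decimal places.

0.159 per USD (in BRL)

Fair forward: F* = S·e^(carry·T), with carry = (r_BRL − r_USD) = 0.0489 − 0.0235 = 0.0254
F* = 4.620 · e^(0.0254 × 6/12) = 4.620 · e^0.012700 = 4.620 × 1.012781 = 4.6790
Market 4.520 < fair 4.6790: forward underpriced → reverse cash-and-carry (short spot, go long the forward).
At maturity, profit = |F_mkt − F*| = |4.520 − 4.6790| = 0.159 per USD (in BRL)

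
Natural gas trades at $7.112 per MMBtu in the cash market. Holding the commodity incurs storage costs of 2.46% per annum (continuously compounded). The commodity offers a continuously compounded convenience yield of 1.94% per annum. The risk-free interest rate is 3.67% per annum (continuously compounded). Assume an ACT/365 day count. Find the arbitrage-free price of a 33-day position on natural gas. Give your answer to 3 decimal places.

$7.139 per MMBtu

Net carry = r + u − y = 0.0367 + 0.0246 − 0.0194 = 0.0419
F = S·e^((r+u−y)T) = 7.112 · e^(0.0419 × 33/365) = 7.112 · e^0.003788
= 7.112 × 1.003795 = $7.139 per MMBtu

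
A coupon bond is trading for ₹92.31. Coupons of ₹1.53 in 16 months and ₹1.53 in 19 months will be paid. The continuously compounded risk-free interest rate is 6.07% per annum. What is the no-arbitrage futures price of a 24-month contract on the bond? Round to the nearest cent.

₹101.06

PV(coupons) I = 1.53·e^(−0.0607·16/12) + 1.53·e^(−0.0607·19/12)
I = 1.4111 + 1.3898 = 2.8009
F = (S − I)·e^(rT) = (92.31 − 2.8009) · e^(0.0607·24/12)
= 89.5091 · e^0.121400 = 89.5091 × 1.129076 = ₹101.06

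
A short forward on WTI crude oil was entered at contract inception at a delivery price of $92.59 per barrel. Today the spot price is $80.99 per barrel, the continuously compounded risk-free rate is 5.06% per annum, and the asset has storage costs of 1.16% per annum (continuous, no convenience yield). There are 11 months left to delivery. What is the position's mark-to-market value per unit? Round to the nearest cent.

$6.54 per barrel

Current fair forward for the remaining 11 months: F = S·e^((r + u)·T), (r + u) = 0.0506 + 0.0116 = 0.0622
F = 80.99 · e^(0.0622 × 11/12) = 80.99 × 1.058673 = 85.7419
Value of long forward = (F − K)·e^(−rT) = (85.7419 − 92.59) · e^(−0.0506·11/12)
= -6.8481 × 0.954676 = -6.54
Short position value = −(long value) = $6.54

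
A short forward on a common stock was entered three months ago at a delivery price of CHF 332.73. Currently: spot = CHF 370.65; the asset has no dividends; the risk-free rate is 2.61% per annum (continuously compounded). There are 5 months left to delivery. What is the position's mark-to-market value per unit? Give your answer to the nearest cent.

Current fair forward for the remaining 5 months: F = S·e^(r·T), r = 0.0261
F = 370.65 · e^(0.0261 × 5/12) = 370.65 × 1.010934 = 374.7027
Value of long forward = (F − K)·e^(−rT) = (374.7027 − 332.73) · e^(−0.0261·5/12)
= 41.9727 × 0.989184 = 41.52
Short position value = −(long value) = -CHF 41.52

-CHF 41.52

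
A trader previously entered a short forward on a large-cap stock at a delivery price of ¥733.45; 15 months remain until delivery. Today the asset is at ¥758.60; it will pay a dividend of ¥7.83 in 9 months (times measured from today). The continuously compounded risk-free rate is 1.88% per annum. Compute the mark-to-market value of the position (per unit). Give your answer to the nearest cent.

PV(remaining dividends) I = 7.83·e^(−0.0188·9/12) = 7.7204
Current forward F = (S − I)·e^(rT) = (758.60 − 7.7204)·e^(0.0188·15/12) = 750.8796 × 1.023778 = 768.7340
Value (long) = (F − K)·e^(−rT) = (768.7340 − 733.45) × 0.976774 = 34.4645
Short position value = −(long value) = -¥34.46

-¥34.46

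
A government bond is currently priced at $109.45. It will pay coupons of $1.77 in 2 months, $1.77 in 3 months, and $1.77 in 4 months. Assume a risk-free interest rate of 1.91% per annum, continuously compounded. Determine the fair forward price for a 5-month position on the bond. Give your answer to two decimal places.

PV(coupons) I = 1.77·e^(−0.0191·2/12) + 1.77·e^(−0.0191·3/12) + 1.77·e^(−0.0191·4/12)
I = 1.7644 + 1.7616 + 1.7588 = 5.2848
F = (S − I)·e^(rT) = (109.45 − 5.2848) · e^(0.0191·5/12)
= 104.1652 · e^0.007958 = 104.1652 × 1.007990 = $105.00

$105.00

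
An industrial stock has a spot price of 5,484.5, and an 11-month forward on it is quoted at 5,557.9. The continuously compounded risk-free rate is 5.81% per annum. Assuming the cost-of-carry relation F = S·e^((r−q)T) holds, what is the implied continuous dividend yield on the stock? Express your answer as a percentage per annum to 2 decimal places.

4.36%

From F = S·e^((r−q)T): (r − q) = ln(F/S)/T
ln(5557.9/5484.5) = ln(1.013383) = 0.013294
(r − q) = 0.013294 / (11/12) = 0.014503
q = r − ln(F/S)/T = 0.0581 − 0.014503 = 0.043597
q = 4.36%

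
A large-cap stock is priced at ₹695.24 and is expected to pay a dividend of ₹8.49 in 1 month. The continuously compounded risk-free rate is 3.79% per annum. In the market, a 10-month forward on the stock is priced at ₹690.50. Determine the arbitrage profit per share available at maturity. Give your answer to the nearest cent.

PV(dividends) I = 8.49·e^(−0.0379·1/12) = 8.4632
Fair forward F* = (S − I)·e^(rT) = (695.24 − 8.4632)·e^0.031583 = 686.7768 × 1.032087 = 708.8134
Market ₹690.50 < fair 708.8134: forward underpriced → reverse cash-and-carry (short the stock, invest proceeds at r, pay the dividends, go long the forward).
Profit at T = |F_mkt − F*| = |690.50 − 708.8134| = ₹18.31 per share

₹18.31 per share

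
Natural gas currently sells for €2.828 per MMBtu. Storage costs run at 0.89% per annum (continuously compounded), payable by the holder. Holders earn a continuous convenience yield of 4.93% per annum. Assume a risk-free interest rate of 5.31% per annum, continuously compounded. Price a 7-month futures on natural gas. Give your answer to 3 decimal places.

€2.849 per MMBtu

Net carry = r + u − y = 0.0531 + 0.0089 − 0.0493 = 0.0127
F = S·e^((r+u−y)T) = 2.828 · e^(0.0127 × 7/12) = 2.828 · e^0.007408
= 2.828 × 1.007436 = €2.849 per MMBtu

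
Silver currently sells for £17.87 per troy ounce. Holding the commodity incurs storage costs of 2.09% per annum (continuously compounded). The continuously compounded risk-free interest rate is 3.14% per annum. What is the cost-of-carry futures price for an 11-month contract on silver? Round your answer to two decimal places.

Net carry = r + u − y = 0.0314 + 0.0209 − 0.0000 = 0.0523
F = S·e^((r+u−y)T) = 17.87 · e^(0.0523 × 11/12) = 17.87 · e^0.047942
= 17.87 × 1.049110 = £18.75 per troy ounce

£18.75 per troy ounce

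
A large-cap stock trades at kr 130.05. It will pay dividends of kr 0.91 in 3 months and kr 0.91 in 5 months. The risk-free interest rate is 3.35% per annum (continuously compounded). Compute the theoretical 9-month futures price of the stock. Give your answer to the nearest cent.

PV(dividends) I = 0.91·e^(−0.0335·3/12) + 0.91·e^(−0.0335·5/12)
I = 0.9024 + 0.8974 = 1.7998
F = (S − I)·e^(rT) = (130.05 − 1.7998) · e^(0.0335·9/12)
= 128.2502 · e^0.025125 = 128.2502 × 1.025443 = kr 131.51

kr 131.51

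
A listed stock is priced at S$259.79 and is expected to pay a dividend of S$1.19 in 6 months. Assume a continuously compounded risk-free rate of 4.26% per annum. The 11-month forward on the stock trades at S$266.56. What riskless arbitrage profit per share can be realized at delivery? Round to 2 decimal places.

S$2.36 per share

PV(dividends) I = 1.19·e^(−0.0426·6/12) = 1.1649
Fair forward F* = (S − I)·e^(rT) = (259.79 − 1.1649)·e^0.039050 = 258.6251 × 1.039822 = 268.9241
Market S$266.56 < fair 268.9241: forward underpriced → reverse cash-and-carry (short the stock, invest proceeds at r, pay the dividends, go long the forward).
Profit at T = |F_mkt − F*| = |266.56 − 268.9241| = S$2.36 per share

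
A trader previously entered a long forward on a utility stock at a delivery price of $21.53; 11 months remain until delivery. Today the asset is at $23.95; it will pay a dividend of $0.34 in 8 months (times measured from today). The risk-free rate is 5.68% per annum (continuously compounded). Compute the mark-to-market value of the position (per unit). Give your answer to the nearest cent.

$3.18

PV(remaining dividends) I = 0.34·e^(−0.0568·8/12) = 0.3274
Current forward F = (S − I)·e^(rT) = (23.95 − 0.3274)·e^(0.0568·11/12) = 23.6226 × 1.053446 = 24.8851
Value (long) = (F − K)·e^(−rT) = (24.8851 − 21.53) × 0.949266 = 3.1849
Value = $3.18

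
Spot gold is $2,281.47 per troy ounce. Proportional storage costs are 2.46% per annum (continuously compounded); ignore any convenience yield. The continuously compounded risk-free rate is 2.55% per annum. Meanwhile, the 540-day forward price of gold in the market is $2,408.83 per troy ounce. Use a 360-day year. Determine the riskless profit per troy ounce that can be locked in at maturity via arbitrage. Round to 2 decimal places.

Fair forward: F* = S·e^(carry·T), with carry = (r + u) = 0.0255 + 0.0246 = 0.0501
F* = 2281.47 · e^(0.0501 × 540/360) = 2281.47 · e^0.07515000 = 2281.47 × 1.07804585 = $2459.5293
Market $2408.83 < fair $2459.5293: forward underpriced → reverse cash-and-carry (short spot, go long the forward).
At maturity, profit = |F_mkt − F*| = |2408.83 − 2459.5293| = $50.70 per troy ounce

$50.70 per troy ounce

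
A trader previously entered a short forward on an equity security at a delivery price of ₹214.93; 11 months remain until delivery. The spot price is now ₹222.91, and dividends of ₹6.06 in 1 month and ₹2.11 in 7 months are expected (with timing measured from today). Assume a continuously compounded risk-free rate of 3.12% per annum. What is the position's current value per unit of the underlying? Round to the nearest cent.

PV(remaining dividends) I = 6.06·e^(−0.0312·1/12) + 2.11·e^(−0.0312·7/12) = 8.1162
Current forward F = (S − I)·e^(rT) = (222.91 − 8.1162)·e^(0.0312·11/12) = 214.7938 × 1.029013 = 221.0256
Value (long) = (F − K)·e^(−rT) = (221.0256 − 214.93) × 0.971805 = 5.9237
Short position value = −(long value) = -₹5.92

-₹5.92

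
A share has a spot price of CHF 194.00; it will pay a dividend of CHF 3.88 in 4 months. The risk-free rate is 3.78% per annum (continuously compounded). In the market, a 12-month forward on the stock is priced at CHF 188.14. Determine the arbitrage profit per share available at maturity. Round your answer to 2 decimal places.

PV(dividends) I = 3.88·e^(−0.0378·4/12) = 3.8314
Fair forward F* = (S − I)·e^(rT) = (194.00 − 3.8314)·e^0.037800 = 190.1686 × 1.038524 = 197.4947
Market CHF 188.14 < fair 197.4947: forward underpriced → reverse cash-and-carry (short the stock, invest proceeds at r, pay the dividends, go long the forward).
Profit at T = |F_mkt − F*| = |188.14 − 197.4947| = CHF 9.35 per share

CHF 9.35 per share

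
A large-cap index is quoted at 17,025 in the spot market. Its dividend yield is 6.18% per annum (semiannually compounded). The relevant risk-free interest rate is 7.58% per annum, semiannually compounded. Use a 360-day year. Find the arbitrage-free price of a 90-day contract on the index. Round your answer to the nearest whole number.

17,083

F = S · (1+r/2)^(2T) / (1+q/2)^(2T)
= 17025 × 1.018774 / 1.015332 = 17025 × 1.003390
F = 17,083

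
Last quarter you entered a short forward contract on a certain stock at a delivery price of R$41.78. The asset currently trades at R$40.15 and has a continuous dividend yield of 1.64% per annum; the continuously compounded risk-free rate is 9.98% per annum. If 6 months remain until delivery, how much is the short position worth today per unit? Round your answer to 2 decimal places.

-R$0.08

Current fair forward for the remaining 6 months: F = S·e^((r − q)·T), (r − q) = 0.0998 − 0.0164 = 0.0834
F = 40.15 · e^(0.0834 × 6/12) = 40.15 × 1.042582 = 41.8597
Value of long forward = (F − K)·e^(−rT) = (41.8597 − 41.78) · e^(−0.0998·6/12)
= 0.0797 × 0.951325 = 0.08
Short position value = −(long value) = -R$0.08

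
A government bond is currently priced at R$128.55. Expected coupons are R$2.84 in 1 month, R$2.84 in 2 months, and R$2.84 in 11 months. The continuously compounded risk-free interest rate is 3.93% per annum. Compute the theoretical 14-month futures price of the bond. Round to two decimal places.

PV(coupons) I = 2.84·e^(−0.0393·1/12) + 2.84·e^(−0.0393·2/12) + 2.84·e^(−0.0393·11/12)
I = 2.8307 + 2.8215 + 2.7395 = 8.3917
F = (S − I)·e^(rT) = (128.55 − 8.3917) · e^(0.0393·14/12)
= 120.1583 · e^0.045850 = 120.1583 × 1.046917 = R$125.80

R$125.80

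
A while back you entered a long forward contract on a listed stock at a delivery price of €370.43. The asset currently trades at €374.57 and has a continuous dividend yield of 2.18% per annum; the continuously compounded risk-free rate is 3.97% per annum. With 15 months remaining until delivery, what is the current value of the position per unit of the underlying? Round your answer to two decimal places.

Current fair forward for the remaining 15 months: F = S·e^((r − q)·T), (r − q) = 0.0397 − 0.0218 = 0.0179
F = 374.57 · e^(0.0179 × 15/12) = 374.57 × 1.022627 = 383.0454
Value of long forward = (F − K)·e^(−rT) = (383.0454 − 370.43) · e^(−0.0397·15/12)
= 12.6154 × 0.951586 = 12.00

€12.00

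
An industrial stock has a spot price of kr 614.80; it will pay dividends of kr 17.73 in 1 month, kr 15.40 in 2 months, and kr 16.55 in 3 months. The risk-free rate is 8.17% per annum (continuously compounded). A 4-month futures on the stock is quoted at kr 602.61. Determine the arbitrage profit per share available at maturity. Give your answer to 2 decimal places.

kr 21.21 per share

PV(dividends) I = 17.73·e^(−0.0817·1/12) + 15.40·e^(−0.0817·2/12) + 16.55·e^(−0.0817·3/12) = 49.0168
Fair futures F* = (S − I)·e^(rT) = (614.80 − 49.0168)·e^0.027233 = 565.7832 × 1.027607 = 581.4028
Market kr 602.61 > fair 581.4028: forward overpriced → cash-and-carry (borrow at r, buy the stock and collect the dividends, short the forward).
Profit at T = |F_mkt − F*| = |602.61 − 581.4028| = kr 21.21 per share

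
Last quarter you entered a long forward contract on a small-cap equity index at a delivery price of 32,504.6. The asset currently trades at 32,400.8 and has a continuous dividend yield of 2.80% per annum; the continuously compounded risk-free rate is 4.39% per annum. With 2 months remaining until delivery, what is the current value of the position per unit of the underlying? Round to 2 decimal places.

-17.69

Current fair forward for the remaining 2 months: F = S·e^((r − q)·T), (r − q) = 0.0439 − 0.0280 = 0.0159
F = 32400.8 · e^(0.0159 × 2/12) = 32400.8 × 1.00265351 = 32486.7758
Value of long forward = (F − K)·e^(−rT) = (32486.7758 − 32504.6) · e^(−0.0439·2/12)
= -17.8242 × 0.99271003 = -17.69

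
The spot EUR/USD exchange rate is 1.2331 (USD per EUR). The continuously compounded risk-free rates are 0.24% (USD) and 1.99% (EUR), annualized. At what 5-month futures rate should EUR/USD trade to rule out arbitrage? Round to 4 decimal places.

F = S·e^((r_USD − r_EUR)T) = 1.2331 · e^((0.0024 − 0.0199) × 5/12)
= 1.2331 · e^-0.007292 = 1.2331 × 0.992735
F = 1.2241 USD per EUR

1.2241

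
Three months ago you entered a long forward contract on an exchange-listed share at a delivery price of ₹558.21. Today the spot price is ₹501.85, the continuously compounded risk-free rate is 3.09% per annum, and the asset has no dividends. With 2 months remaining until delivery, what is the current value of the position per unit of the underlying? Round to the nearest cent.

-₹53.49

Current fair forward for the remaining 2 months: F = S·e^(r·T), r = 0.0309
F = 501.85 · e^(0.0309 × 2/12) = 501.85 × 1.005163 = 504.4411
Value of long forward = (F − K)·e^(−rT) = (504.4411 − 558.21) · e^(−0.0309·2/12)
= -53.7689 × 0.994863 = -53.49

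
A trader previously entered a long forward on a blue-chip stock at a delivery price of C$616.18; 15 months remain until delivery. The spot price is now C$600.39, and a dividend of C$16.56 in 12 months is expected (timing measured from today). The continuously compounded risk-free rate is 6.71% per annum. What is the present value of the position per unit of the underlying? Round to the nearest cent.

C$18.30

PV(remaining dividends) I = 16.56·e^(−0.0671·12/12) = 15.4853
Current forward F = (S − I)·e^(rT) = (600.39 − 15.4853)·e^(0.0671·15/12) = 584.9047 × 1.087493 = 636.0798
Value (long) = (F − K)·e^(−rT) = (636.0798 − 616.18) × 0.919546 = 18.2988
Value = C$18.30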